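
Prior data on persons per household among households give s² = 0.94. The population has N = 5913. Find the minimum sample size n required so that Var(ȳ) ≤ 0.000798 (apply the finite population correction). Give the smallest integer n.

983

Without fpc, n₀ = s²/D = 0.94/0.000798 = 1177.9449.
With fpc, (1 − n/N)·s²/n ≤ D requires n ≥ n₀/(1 + n₀/N) = 1177.9449/(1 + 1177.9449/5913) = 982.2652.
Rounding up, n = 983.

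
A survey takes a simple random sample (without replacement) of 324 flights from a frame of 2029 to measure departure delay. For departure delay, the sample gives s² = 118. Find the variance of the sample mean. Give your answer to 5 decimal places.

Under SRS without replacement, Var(ȳ) = (1 − f)·s²/n with f = n/N = 324/2029 = 0.15968457.
Var(ȳ) = (1 − 0.15968457)·118/324 = 0.84031543·0.36419753 = 0.3060408.

0.30604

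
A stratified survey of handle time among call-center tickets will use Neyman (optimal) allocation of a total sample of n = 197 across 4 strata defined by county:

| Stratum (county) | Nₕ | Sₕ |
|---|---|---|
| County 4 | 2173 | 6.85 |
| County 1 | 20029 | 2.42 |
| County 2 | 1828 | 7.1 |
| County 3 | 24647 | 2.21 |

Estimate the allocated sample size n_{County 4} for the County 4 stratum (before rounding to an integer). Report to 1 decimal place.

Neyman allocation: nₕ = n·NₕSₕ / Σⱼ NⱼSⱼ.
Σ NⱼSⱼ = 2173·6.85 + 20029·2.42 + 1828·7.1 + 24647·2.21 = 130803.9.
n_{County 4} = 197·2173·6.85 / 130803.9 = 22.4.

22.4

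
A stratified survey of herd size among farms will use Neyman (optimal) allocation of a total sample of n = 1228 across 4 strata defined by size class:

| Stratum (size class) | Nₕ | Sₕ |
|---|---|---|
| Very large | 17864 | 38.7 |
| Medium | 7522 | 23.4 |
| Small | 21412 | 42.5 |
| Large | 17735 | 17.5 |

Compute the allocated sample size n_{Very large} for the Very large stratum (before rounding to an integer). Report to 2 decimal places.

406.64

Neyman allocation: nₕ = n·NₕSₕ / Σⱼ NⱼSⱼ.
Σ NⱼSⱼ = 17864·38.7 + 7522·23.4 + 21412·42.5 + 17735·17.5 = 2.0877241 × 10^6.
n_{Very large} = 1228·17864·38.7 / (2.0877241 × 10^6) = 406.64.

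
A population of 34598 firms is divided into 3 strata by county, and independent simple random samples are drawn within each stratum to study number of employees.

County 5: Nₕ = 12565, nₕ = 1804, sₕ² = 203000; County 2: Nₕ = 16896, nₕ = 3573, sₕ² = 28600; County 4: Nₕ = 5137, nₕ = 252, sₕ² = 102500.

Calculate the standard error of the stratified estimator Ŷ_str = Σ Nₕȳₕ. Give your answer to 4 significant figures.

Var(Ŷ_str) = Σₕ Nₕ²(1 − fₕ)sₕ²/nₕ.
County 5: 12565²·(1 − 1804/12565)·203000/1804 = 1.5215094 × 10^10.
County 2: 16896²·(1 − 3573/16896)·28600/3573 = 1.8018513 × 10^9.
County 4: 5137²·(1 − 252/5137)·102500/252 = 1.0206985 × 10^10.
Sum = 2.722393 × 10^10.
SE = √(2.722393 × 10^10) = 165000.

165000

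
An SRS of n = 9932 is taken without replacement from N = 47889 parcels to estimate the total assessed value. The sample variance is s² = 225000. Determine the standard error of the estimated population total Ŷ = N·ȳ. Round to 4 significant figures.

Var(Ŷ) = N²·Var(ȳ) = N²·(1 − n/N)·s²/n.
f = 9932/47889 = 0.20739627; Var(ȳ) = 0.79260373·225000/9932 = 17.955683.
Var(Ŷ) = 47889² · 17.955683 = 4.1178779 × 10^10.
SE(Ŷ) = √(4.1178779 × 10^10) = 202900.

202900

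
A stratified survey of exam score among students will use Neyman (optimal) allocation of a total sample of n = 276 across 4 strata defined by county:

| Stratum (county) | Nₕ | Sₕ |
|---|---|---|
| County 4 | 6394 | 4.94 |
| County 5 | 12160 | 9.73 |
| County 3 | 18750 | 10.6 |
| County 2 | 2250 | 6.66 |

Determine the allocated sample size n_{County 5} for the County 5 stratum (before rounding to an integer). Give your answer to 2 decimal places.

89.80

Neyman allocation: nₕ = n·NₕSₕ / Σⱼ NⱼSⱼ.
Σ NⱼSⱼ = 6394·4.94 + 12160·9.73 + 18750·10.6 + 2250·6.66 = 363638.16.
n_{County 5} = 276·12160·9.73 / 363638.16 = 89.80.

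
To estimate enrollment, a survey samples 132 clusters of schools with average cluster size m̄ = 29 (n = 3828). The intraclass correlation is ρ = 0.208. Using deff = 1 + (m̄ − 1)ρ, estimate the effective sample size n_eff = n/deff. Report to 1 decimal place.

deff = 1 + (29 − 1)·0.208 = 1 + 5.824 = 6.824.
n_eff = 3828 / 6.824 = 561.0.

561.0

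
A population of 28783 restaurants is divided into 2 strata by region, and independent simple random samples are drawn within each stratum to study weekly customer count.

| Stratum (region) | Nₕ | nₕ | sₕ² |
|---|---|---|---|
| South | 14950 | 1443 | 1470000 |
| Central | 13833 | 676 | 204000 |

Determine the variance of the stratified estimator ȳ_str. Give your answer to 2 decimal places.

314.60

Var(ȳ_str) = Σₕ Wₕ²(1 − fₕ)sₕ²/nₕ with Wₕ = Nₕ/N, N = 28783.
South: Wₕ = 0.51940381; term = 0.51940381²·(1 − 0.09652174)·1470000/1443 = 248.30129.
Central: Wₕ = 0.48059619; term = 0.48059619²·(1 − 0.04886865)·204000/676 = 66.295585.
Sum = 314.59688.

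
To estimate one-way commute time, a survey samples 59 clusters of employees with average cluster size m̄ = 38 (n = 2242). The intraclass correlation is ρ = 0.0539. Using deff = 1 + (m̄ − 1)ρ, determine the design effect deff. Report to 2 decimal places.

deff = 1 + (38 − 1)·0.0539 = 1 + 1.9943 = 2.9943.

2.99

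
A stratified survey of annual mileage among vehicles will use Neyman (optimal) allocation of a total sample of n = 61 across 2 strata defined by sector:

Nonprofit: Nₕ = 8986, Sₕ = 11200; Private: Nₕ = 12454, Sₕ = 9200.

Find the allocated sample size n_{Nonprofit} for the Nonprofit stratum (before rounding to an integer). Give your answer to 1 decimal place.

Neyman allocation: nₕ = n·NₕSₕ / Σⱼ NⱼSⱼ.
Σ NⱼSⱼ = 8986·11200 + 12454·9200 = 2.1522 × 10^8.
n_{Nonprofit} = 61·8986·11200 / (2.1522 × 10^8) = 28.5.

28.5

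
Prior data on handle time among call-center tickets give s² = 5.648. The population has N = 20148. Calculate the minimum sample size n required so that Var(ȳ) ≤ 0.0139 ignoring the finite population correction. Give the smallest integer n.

Without fpc, n₀ = s²/D = 5.648/0.0139 = 406.3309.
Rounding up, n = 407.

407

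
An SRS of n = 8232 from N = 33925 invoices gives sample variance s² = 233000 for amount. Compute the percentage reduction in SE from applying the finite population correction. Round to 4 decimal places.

f = n/N = 8232/33925 = 0.24265291.
SE_no-fpc = √(s²/n) = 5.3201672; SE_fpc = √((1−f)s²/n) = 4.6299122.
Ratio = √(1−f) = 0.87025691. Reduction = 100·(1 − 0.87025691) = 12.9743%.

12.9743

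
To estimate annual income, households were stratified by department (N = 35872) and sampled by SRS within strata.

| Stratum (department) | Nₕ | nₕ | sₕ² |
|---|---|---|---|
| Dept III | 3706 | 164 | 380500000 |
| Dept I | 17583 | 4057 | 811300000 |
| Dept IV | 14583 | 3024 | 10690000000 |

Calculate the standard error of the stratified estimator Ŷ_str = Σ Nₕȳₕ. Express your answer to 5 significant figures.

2.5960 × 10^7

Var(Ŷ_str) = Σₕ Nₕ²(1 − fₕ)sₕ²/nₕ.
Dept III: 3706²·(1 − 164/3706)·380500000/164 = 3.0455433 × 10^13.
Dept I: 17583²·(1 − 4057/17583)·811300000/4057 = 4.7559669 × 10^13.
Dept IV: 14583²·(1 − 3024/14583)·10690000000/3024 = 5.9588583 × 10^14.
Sum = 6.7390093 × 10^14.
SE = √(6.7390093 × 10^14) = 2.5960 × 10^7.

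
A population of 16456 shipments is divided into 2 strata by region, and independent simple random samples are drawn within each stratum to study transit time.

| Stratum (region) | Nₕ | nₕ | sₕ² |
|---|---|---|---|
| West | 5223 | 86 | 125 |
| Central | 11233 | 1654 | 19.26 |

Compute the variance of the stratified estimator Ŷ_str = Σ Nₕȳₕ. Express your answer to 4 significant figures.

4.025 × 10^7

Var(Ŷ_str) = Σₕ Nₕ²(1 − fₕ)sₕ²/nₕ.
West: 5223²·(1 − 86/5223)·125/86 = 3.8997894 × 10^7.
Central: 11233²·(1 − 1654/11233)·19.26/1654 = 1.2529586 × 10^6.
Sum = 4.0250853 × 10^7.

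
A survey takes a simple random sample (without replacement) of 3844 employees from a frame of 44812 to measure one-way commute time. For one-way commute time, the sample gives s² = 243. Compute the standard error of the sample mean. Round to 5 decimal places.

0.24040

Under SRS without replacement, Var(ȳ) = (1 − f)·s²/n with f = n/N = 3844/44812 = 0.08578059.
Var(ȳ) = (1 − 0.08578059)·243/3844 = 0.91421941·0.063215401 = 0.057792746.
SE(ȳ) = √(0.057792746) = 0.24040.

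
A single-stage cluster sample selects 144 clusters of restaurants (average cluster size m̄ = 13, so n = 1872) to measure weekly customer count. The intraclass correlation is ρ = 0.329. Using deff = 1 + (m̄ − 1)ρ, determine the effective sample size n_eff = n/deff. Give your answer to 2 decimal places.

deff = 1 + (13 − 1)·0.329 = 1 + 3.948 = 4.948.
n_eff = 1872 / 4.948 = 378.33.

378.33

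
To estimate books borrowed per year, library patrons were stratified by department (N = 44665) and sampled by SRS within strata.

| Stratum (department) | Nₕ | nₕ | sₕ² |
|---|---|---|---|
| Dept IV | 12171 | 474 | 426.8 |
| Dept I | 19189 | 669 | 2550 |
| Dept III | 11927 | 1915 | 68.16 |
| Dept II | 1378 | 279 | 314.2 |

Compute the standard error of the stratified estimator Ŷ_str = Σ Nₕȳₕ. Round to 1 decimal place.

Var(Ŷ_str) = Σₕ Nₕ²(1 − fₕ)sₕ²/nₕ.
Dept IV: 12171²·(1 − 474/12171)·426.8/474 = 1.2818784 × 10^8.
Dept I: 19189²·(1 − 669/19189)·2550/669 = 1.3545885 × 10^9.
Dept III: 11927²·(1 − 1915/11927)·68.16/1915 = 4.2502342 × 10^6.
Dept II: 1378²·(1 − 279/1378)·314.2/279 = 1.7054889 × 10^6.
Sum = 1.4887321 × 10^9.
SE = √(1.4887321 × 10^9) = 38584.1.

38584.1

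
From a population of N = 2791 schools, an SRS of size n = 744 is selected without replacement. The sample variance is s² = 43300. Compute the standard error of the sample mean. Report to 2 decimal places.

Under SRS without replacement, Var(ȳ) = (1 − f)·s²/n with f = n/N = 744/2791 = 0.26657112.
Var(ȳ) = (1 − 0.26657112)·43300/744 = 0.73342888·58.198925 = 42.684772.
SE(ȳ) = √(42.684772) = 6.53.

6.53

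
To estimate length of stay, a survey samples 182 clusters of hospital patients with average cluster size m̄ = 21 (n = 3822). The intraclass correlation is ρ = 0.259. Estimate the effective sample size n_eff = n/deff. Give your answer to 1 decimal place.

618.4

deff = 1 + (21 − 1)·0.259 = 1 + 5.18 = 6.18.
n_eff = 3822 / 6.18 = 618.4.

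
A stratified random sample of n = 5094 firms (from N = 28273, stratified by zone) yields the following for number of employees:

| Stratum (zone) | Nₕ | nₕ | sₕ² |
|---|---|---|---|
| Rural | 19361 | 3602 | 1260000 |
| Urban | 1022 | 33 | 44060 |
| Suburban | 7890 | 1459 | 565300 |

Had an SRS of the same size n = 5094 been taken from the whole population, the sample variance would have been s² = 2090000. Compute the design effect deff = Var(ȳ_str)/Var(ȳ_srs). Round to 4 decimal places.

Var(ȳ_str) = Σ Wₕ²(1−fₕ)sₕ²/nₕ with Wₕ = Nₕ/28273:
  Rural: (19361/28273)²·(1−3602/19361)·1260000/3602 = 133.5179
  Urban: (1022/28273)²·(1−33/1022)·44060/33 = 1.6882391
  Suburban: (7890/28273)²·(1−1459/7890)·565300/1459 = 24.594354
  → Var(ȳ_str) = 159.80049.
Var(ȳ_srs) = (1 − 5094/28273)·2090000/5094 = 336.3645.
deff = 159.80049 / 336.3645 = 0.4751.

0.4751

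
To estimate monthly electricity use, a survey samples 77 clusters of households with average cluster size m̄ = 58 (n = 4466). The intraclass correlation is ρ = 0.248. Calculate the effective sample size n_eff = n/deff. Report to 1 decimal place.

295.1

deff = 1 + (58 − 1)·0.248 = 1 + 14.136 = 15.136.
n_eff = 4466 / 15.136 = 295.1.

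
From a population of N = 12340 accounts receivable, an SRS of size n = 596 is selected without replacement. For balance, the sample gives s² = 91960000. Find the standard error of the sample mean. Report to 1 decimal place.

Under SRS without replacement, Var(ȳ) = (1 − f)·s²/n with f = n/N = 596/12340 = 0.04829822.
Var(ȳ) = (1 − 0.04829822)·91960000/596 = 0.95170178·154295.3 = 146843.11.
SE(ȳ) = √(146843.11) = 383.2.

383.2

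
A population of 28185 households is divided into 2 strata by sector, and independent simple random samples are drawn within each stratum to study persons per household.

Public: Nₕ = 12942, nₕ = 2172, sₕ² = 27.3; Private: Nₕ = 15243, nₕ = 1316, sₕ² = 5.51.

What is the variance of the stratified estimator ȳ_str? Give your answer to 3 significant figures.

Var(ȳ_str) = Σₕ Wₕ²(1 − fₕ)sₕ²/nₕ with Wₕ = Nₕ/N, N = 28185.
Public: Wₕ = 0.45918042; term = 0.45918042²·(1 − 0.16782568)·27.3/2172 = 0.0022053821.
Private: Wₕ = 0.54081958; term = 0.54081958²·(1 − 0.08633471)·5.51/1316 = 0.0011188907.
Sum = 0.0033242728.

0.00332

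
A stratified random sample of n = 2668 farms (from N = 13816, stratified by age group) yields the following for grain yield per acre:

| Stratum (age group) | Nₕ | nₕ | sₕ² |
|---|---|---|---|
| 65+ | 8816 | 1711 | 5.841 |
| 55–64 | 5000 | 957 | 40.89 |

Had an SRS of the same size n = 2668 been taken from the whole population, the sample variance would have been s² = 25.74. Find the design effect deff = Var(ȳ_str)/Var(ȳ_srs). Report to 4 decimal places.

Var(ȳ_str) = Σ Wₕ²(1−fₕ)sₕ²/nₕ with Wₕ = Nₕ/13816:
  65+: (8816/13816)²·(1−1711/8816)·5.841/1711 = 0.0011202326
  55–64: (5000/13816)²·(1−957/5000)·40.89/957 = 0.004524955
  → Var(ȳ_str) = 0.0056451876.
Var(ȳ_srs) = (1 − 2668/13816)·25.74/2668 = 0.0077846188.
deff = 0.0056451876 / 0.0077846188 = 0.7252.

0.7252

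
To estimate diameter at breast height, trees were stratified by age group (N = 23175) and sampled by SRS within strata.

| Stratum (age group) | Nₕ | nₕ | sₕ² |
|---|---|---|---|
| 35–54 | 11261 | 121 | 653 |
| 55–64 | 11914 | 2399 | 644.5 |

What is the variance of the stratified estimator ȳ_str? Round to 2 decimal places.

1.32

Var(ȳ_str) = Σₕ Wₕ²(1 − fₕ)sₕ²/nₕ with Wₕ = Nₕ/N, N = 23175.
35–54: Wₕ = 0.48591154; term = 0.48591154²·(1 − 0.01074505)·653/121 = 1.2605221.
55–64: Wₕ = 0.51408846; term = 0.51408846²·(1 − 0.20135974)·644.5/2399 = 0.056704768.
Sum = 1.3172269.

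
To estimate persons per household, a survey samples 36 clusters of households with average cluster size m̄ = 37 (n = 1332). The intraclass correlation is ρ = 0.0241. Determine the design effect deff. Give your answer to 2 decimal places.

deff = 1 + (37 − 1)·0.0241 = 1 + 0.8676 = 1.8676.

1.87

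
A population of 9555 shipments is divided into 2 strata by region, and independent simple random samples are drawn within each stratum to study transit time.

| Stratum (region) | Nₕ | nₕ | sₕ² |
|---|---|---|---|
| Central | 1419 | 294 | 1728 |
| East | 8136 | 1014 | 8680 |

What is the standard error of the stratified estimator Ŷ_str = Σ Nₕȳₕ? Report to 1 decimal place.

22481.1

Var(Ŷ_str) = Σₕ Nₕ²(1 − fₕ)sₕ²/nₕ.
Central: 1419²·(1 − 294/1419)·1728/294 = 9.3827755 × 10^6.
East: 8136²·(1 − 1014/8136)·8680/1014 = 4.9601485 × 10^8.
Sum = 5.0539763 × 10^8.
SE = √(5.0539763 × 10^8) = 22481.1.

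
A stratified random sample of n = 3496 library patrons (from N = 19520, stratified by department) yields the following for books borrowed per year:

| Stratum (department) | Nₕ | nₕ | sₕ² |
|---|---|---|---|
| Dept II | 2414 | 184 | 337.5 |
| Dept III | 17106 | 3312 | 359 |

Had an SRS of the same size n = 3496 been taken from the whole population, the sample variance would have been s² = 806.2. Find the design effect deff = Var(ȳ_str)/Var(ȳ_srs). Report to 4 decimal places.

Var(ȳ_str) = Σ Wₕ²(1−fₕ)sₕ²/nₕ with Wₕ = Nₕ/19520:
  Dept II: (2414/19520)²·(1−184/2414)·337.5/184 = 0.025914239
  Dept III: (17106/19520)²·(1−3312/17106)·359/3312 = 0.067124828
  → Var(ȳ_str) = 0.093039067.
Var(ȳ_srs) = (1 − 3496/19520)·806.2/3496 = 0.18930518.
deff = 0.093039067 / 0.18930518 = 0.4915.

0.4915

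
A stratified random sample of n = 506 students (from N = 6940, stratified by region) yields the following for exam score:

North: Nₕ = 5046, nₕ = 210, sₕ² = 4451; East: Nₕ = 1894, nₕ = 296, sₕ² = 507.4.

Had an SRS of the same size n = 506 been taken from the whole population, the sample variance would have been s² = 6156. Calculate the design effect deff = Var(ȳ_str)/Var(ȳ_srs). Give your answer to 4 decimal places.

Var(ȳ_str) = Σ Wₕ²(1−fₕ)sₕ²/nₕ with Wₕ = Nₕ/6940:
  North: (5046/6940)²·(1−210/5046)·4451/210 = 10.738729
  East: (1894/6940)²·(1−296/1894)·507.4/296 = 0.10772005
  → Var(ȳ_str) = 10.846449.
Var(ȳ_srs) = (1 − 506/6940)·6156/506 = 11.278976.
deff = 10.846449 / 11.278976 = 0.9617.

0.9617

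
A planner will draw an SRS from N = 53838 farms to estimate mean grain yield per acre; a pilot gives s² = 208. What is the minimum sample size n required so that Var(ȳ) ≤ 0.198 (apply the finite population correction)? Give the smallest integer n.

Without fpc, n₀ = s²/D = 208/0.198 = 1050.5051.
With fpc, (1 − n/N)·s²/n ≤ D requires n ≥ n₀/(1 + n₀/N) = 1050.5051/(1 + 1050.5051/53838) = 1030.3996.
Rounding up, n = 1031.

1031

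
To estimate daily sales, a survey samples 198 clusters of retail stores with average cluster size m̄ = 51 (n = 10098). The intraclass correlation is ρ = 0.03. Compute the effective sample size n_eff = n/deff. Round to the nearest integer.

deff = 1 + (51 − 1)·0.03 = 1 + 1.5 = 2.5.
n_eff = 10098 / 2.5 = 4039.

4039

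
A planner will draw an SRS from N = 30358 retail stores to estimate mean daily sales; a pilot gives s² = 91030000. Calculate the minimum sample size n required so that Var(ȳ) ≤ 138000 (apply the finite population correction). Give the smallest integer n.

646

Without fpc, n₀ = s²/D = 91030000/138000 = 659.6377.
With fpc, (1 − n/N)·s²/n ≤ D requires n ≥ n₀/(1 + n₀/N) = 659.6377/(1 + 659.6377/30358) = 645.6095.
Rounding up, n = 646.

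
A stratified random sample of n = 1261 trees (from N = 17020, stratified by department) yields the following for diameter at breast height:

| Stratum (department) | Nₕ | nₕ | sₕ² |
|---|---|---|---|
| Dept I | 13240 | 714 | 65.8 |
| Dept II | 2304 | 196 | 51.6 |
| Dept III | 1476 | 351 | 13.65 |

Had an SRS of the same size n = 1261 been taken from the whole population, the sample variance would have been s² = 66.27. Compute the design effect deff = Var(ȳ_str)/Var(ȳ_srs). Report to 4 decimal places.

Var(ȳ_str) = Σ Wₕ²(1−fₕ)sₕ²/nₕ with Wₕ = Nₕ/17020:
  Dept I: (13240/17020)²·(1−714/13240)·65.8/714 = 0.052760507
  Dept II: (2304/17020)²·(1−196/2304)·51.6/196 = 0.0044139519
  Dept III: (1476/17020)²·(1−351/1476)·13.65/351 = 2.2291808 × 10^-4
  → Var(ȳ_str) = 0.057397377.
Var(ȳ_srs) = (1 − 1261/17020)·66.27/1261 = 0.048659874.
deff = 0.057397377 / 0.048659874 = 1.1796.

1.1796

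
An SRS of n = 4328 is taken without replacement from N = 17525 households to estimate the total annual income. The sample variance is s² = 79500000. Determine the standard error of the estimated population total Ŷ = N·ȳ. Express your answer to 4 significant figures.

2.061 × 10^6

Var(Ŷ) = N²·Var(ȳ) = N²·(1 − n/N)·s²/n.
f = 4328/17525 = 0.24696148; Var(ȳ) = 0.75303852·79500000/4328 = 13832.385.
Var(Ŷ) = 17525² · 13832.385 = 4.2482799 × 10^12.
SE(Ŷ) = √(4.2482799 × 10^12) = 2.061 × 10^6.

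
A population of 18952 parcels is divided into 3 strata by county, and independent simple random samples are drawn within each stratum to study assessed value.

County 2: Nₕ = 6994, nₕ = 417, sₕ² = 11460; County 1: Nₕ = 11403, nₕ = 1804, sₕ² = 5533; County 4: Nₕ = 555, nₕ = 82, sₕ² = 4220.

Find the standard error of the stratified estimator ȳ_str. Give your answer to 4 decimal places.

Var(ȳ_str) = Σₕ Wₕ²(1 − fₕ)sₕ²/nₕ with Wₕ = Nₕ/N, N = 18952.
County 2: Wₕ = 0.36903757; term = 0.36903757²·(1 − 0.05962253)·11460/417 = 3.5195889.
County 1: Wₕ = 0.60167792; term = 0.60167792²·(1 − 0.15820398)·5533/1804 = 0.93467184.
County 4: Wₕ = 0.02928451; term = 0.02928451²·(1 − 0.14774775)·4220/82 = 0.037613403.
Sum = 4.4918741.
SE = √(4.4918741) = 2.1194.

2.1194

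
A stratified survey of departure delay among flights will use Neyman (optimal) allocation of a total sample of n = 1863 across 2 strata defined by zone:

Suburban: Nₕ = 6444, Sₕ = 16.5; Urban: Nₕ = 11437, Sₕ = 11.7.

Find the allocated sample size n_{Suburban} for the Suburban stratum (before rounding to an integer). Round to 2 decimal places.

Neyman allocation: nₕ = n·NₕSₕ / Σⱼ NⱼSⱼ.
Σ NⱼSⱼ = 6444·16.5 + 11437·11.7 = 240138.9.
n_{Suburban} = 1863·6444·16.5 / 240138.9 = 824.88.

824.88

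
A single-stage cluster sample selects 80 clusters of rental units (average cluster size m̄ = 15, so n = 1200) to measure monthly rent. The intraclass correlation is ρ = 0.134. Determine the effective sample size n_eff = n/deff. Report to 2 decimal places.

417.25

deff = 1 + (15 − 1)·0.134 = 1 + 1.876 = 2.876.
n_eff = 1200 / 2.876 = 417.25.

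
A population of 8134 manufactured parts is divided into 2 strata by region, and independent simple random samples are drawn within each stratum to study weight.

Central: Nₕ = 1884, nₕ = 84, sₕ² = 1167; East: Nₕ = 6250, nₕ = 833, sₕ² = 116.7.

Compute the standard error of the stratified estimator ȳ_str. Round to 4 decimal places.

0.8853

Var(ȳ_str) = Σₕ Wₕ²(1 − fₕ)sₕ²/nₕ with Wₕ = Nₕ/N, N = 8134.
Central: Wₕ = 0.23162036; term = 0.23162036²·(1 − 0.04458599)·1167/84 = 0.71209287.
East: Wₕ = 0.76837964; term = 0.76837964²·(1 − 0.13328000)·116.7/833 = 0.071689635.
Sum = 0.78378251.
SE = √(0.78378251) = 0.8853.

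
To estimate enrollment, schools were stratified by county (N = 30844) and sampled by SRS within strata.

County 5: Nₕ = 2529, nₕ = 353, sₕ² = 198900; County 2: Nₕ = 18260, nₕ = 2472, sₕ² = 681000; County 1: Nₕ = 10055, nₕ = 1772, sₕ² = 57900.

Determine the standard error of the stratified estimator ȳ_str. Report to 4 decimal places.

9.4657

Var(ȳ_str) = Σₕ Wₕ²(1 − fₕ)sₕ²/nₕ with Wₕ = Nₕ/N, N = 30844.
County 5: Wₕ = 0.08199326; term = 0.08199326²·(1 − 0.13958086)·198900/353 = 3.2593156.
County 2: Wₕ = 0.59201141; term = 0.59201141²·(1 − 0.13537788)·681000/2472 = 83.48052.
County 1: Wₕ = 0.32599533; term = 0.32599533²·(1 − 0.17623073)·57900/1772 = 2.8605082.
Sum = 89.600344.
SE = √(89.600344) = 9.4657.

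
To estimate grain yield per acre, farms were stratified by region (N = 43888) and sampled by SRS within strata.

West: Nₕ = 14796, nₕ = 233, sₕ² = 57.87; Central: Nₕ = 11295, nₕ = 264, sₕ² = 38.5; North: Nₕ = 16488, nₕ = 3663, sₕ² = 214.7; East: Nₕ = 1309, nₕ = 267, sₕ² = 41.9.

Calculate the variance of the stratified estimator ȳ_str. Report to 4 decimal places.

Var(ȳ_str) = Σₕ Wₕ²(1 − fₕ)sₕ²/nₕ with Wₕ = Nₕ/N, N = 43888.
West: Wₕ = 0.33713088; term = 0.33713088²·(1 − 0.01574750)·57.87/233 = 0.027784408.
Central: Wₕ = 0.25735964; term = 0.25735964²·(1 − 0.02337317)·38.5/264 = 0.0094333586.
North: Wₕ = 0.37568356; term = 0.37568356²·(1 − 0.22216157)·214.7/3663 = 0.0064347088.
East: Wₕ = 0.02982592; term = 0.02982592²·(1 − 0.20397250)·41.9/267 = 1.1112673 × 10^-4.
Sum = 0.043763602.

0.0438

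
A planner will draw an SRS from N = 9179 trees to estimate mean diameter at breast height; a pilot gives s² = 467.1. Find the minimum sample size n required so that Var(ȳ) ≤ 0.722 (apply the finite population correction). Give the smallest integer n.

Without fpc, n₀ = s²/D = 467.1/0.722 = 646.9529.
With fpc, (1 − n/N)·s²/n ≤ D requires n ≥ n₀/(1 + n₀/N) = 646.9529/(1 + 646.9529/9179) = 604.3567.
Rounding up, n = 605.

605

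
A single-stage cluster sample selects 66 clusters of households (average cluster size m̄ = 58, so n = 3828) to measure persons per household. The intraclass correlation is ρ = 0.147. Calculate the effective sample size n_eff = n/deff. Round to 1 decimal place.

408.1

deff = 1 + (58 − 1)·0.147 = 1 + 8.379 = 9.379.
n_eff = 3828 / 9.379 = 408.1.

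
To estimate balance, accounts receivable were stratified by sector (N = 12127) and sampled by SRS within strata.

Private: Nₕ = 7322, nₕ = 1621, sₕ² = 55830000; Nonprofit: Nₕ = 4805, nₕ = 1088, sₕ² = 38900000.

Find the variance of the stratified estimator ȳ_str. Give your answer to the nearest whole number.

14118

Var(ȳ_str) = Σₕ Wₕ²(1 − fₕ)sₕ²/nₕ with Wₕ = Nₕ/N, N = 12127.
Private: Wₕ = 0.60377670; term = 0.60377670²·(1 − 0.22138760)·55830000/1621 = 9775.9422.
Nonprofit: Wₕ = 0.39622330; term = 0.39622330²·(1 − 0.22643080)·38900000/1088 = 4342.1008.
Sum = 14118.043.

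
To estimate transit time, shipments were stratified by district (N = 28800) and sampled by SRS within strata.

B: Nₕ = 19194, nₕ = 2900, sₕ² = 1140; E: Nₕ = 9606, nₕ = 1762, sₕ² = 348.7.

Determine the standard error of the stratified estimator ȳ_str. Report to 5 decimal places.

Var(ȳ_str) = Σₕ Wₕ²(1 − fₕ)sₕ²/nₕ with Wₕ = Nₕ/N, N = 28800.
B: Wₕ = 0.66645833; term = 0.66645833²·(1 − 0.15108888)·1140/2900 = 0.14822282.
E: Wₕ = 0.33354167; term = 0.33354167²·(1 − 0.18342702)·348.7/1762 = 0.017977994.
Sum = 0.16620081.
SE = √(0.16620081) = 0.40768.

0.40768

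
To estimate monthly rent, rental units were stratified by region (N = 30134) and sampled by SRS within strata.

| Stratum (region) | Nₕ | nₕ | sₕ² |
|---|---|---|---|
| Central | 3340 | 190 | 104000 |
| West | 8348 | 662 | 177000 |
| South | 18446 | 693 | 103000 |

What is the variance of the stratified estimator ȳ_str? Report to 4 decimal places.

78.8342

Var(ȳ_str) = Σₕ Wₕ²(1 − fₕ)sₕ²/nₕ with Wₕ = Nₕ/N, N = 30134.
Central: Wₕ = 0.11083826; term = 0.11083826²·(1 − 0.05688623)·104000/190 = 6.3419555.
West: Wₕ = 0.27702927; term = 0.27702927²·(1 − 0.07930043)·177000/662 = 18.892287.
South: Wₕ = 0.61213247; term = 0.61213247²·(1 − 0.03756912)·103000/693 = 53.599949.
Sum = 78.834192.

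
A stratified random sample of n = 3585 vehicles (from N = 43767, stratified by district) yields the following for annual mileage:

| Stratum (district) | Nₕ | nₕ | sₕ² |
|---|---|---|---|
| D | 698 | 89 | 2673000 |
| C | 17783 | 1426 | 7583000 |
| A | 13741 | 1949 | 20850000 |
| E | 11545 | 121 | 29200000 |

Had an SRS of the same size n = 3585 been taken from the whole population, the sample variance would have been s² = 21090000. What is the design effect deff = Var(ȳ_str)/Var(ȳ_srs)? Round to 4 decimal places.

Var(ȳ_str) = Σ Wₕ²(1−fₕ)sₕ²/nₕ with Wₕ = Nₕ/43767:
  D: (698/43767)²·(1−89/698)·2673000/89 = 6.6648152
  C: (17783/43767)²·(1−1426/17783)·7583000/1426 = 807.48907
  A: (13741/43767)²·(1−1949/13741)·20850000/1949 = 904.91226
  E: (11545/43767)²·(1−121/11545)·29200000/121 = 16615.601
  → Var(ȳ_str) = 18334.667.
Var(ȳ_srs) = (1 − 3585/43767)·21090000/3585 = 5400.9753.
deff = 18334.667 / 5400.9753 = 3.3947.

3.3947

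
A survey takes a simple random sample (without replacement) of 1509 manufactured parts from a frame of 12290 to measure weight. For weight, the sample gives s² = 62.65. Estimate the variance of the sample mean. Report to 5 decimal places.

0.03642

Under SRS without replacement, Var(ȳ) = (1 − f)·s²/n with f = n/N = 1509/12290 = 0.12278275.
Var(ȳ) = (1 − 0.12278275)·62.65/1509 = 0.87721725·0.041517561 = 0.036419921.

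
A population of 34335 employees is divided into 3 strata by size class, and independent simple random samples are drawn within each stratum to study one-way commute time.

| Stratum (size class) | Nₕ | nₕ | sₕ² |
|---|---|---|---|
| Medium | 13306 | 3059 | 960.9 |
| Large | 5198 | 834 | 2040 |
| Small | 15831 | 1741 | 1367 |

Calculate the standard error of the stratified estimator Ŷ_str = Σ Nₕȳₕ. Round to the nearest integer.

Var(Ŷ_str) = Σₕ Nₕ²(1 − fₕ)sₕ²/nₕ.
Medium: 13306²·(1 − 3059/13306)·960.9/3059 = 4.2829497 × 10^7.
Large: 5198²·(1 − 834/5198)·2040/834 = 5.5486219 × 10^7.
Small: 15831²·(1 − 1741/15831)·1367/1741 = 1.7514151 × 10^8.
Sum = 2.7345723 × 10^8.
SE = √(2.7345723 × 10^8) = 16537.

16537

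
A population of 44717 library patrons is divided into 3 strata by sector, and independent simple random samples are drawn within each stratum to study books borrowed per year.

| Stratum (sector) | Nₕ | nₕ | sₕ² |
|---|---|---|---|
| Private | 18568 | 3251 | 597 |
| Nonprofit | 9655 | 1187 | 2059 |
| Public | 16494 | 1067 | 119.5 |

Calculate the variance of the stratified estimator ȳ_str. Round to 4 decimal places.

0.1113

Var(ȳ_str) = Σₕ Wₕ²(1 − fₕ)sₕ²/nₕ with Wₕ = Nₕ/N, N = 44717.
Private: Wₕ = 0.41523358; term = 0.41523358²·(1 − 0.17508617)·597/3251 = 0.026118659.
Nonprofit: Wₕ = 0.21591341; term = 0.21591341²·(1 − 0.12294148)·2059/1187 = 0.070924035.
Public: Wₕ = 0.36885301; term = 0.36885301²·(1 − 0.06469019)·119.5/1067 = 0.014251666.
Sum = 0.11129436.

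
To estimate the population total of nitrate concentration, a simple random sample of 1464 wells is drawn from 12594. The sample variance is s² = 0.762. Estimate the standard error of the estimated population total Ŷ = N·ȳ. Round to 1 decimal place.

Var(Ŷ) = N²·Var(ȳ) = N²·(1 − n/N)·s²/n.
f = 1464/12594 = 0.11624583; Var(ȳ) = 0.88375417·0.762/1464 = 4.599868 × 10^-4.
Var(Ŷ) = 12594² · (4.599868 × 10^-4) = 72957.971.
SE(Ŷ) = √(72957.971) = 270.1.

270.1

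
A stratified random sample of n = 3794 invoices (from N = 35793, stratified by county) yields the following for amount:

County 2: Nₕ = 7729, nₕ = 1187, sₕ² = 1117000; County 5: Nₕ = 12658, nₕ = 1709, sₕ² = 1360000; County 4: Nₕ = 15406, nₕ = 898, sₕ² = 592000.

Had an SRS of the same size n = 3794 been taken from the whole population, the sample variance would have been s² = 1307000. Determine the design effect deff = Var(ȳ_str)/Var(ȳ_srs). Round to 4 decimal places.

0.7736

Var(ȳ_str) = Σ Wₕ²(1−fₕ)sₕ²/nₕ with Wₕ = Nₕ/35793:
  County 2: (7729/35793)²·(1−1187/7729)·1117000/1187 = 37.139846
  County 5: (12658/35793)²·(1−1709/12658)·1360000/1709 = 86.087519
  County 4: (15406/35793)²·(1−898/15406)·592000/898 = 115.01291
  → Var(ȳ_str) = 238.24028.
Var(ȳ_srs) = (1 − 3794/35793)·1307000/3794 = 307.97578.
deff = 238.24028 / 307.97578 = 0.7736.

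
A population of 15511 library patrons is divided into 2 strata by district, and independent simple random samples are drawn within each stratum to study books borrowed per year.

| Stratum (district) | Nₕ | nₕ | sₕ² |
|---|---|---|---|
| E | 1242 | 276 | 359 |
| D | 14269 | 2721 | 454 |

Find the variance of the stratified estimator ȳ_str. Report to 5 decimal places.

0.12076

Var(ȳ_str) = Σₕ Wₕ²(1 − fₕ)sₕ²/nₕ with Wₕ = Nₕ/N, N = 15511.
E: Wₕ = 0.08007221; term = 0.08007221²·(1 − 0.22222222)·359/276 = 0.0064864114.
D: Wₕ = 0.91992779; term = 0.91992779²·(1 − 0.19069311)·454/2721 = 0.11427416.
Sum = 0.12076057.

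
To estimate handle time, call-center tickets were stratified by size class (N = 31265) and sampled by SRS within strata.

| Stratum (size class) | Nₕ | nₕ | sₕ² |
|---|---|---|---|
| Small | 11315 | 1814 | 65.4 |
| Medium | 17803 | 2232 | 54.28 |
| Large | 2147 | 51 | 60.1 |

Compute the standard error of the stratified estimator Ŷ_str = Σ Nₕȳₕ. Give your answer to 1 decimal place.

Var(Ŷ_str) = Σₕ Nₕ²(1 − fₕ)sₕ²/nₕ.
Small: 11315²·(1 − 1814/11315)·65.4/1814 = 3.8758266 × 10^6.
Medium: 17803²·(1 − 2232/17803)·54.28/2232 = 6.7414815 × 10^6.
Large: 2147²·(1 − 51/2147)·60.1/51 = 5.3030732 × 10^6.
Sum = 1.5920381 × 10^7.
SE = √(1.5920381 × 10^7) = 3990.0.

3990.0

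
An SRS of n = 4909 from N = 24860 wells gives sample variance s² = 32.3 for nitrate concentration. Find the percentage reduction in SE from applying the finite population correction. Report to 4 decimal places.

f = n/N = 4909/24860 = 0.19746581.
SE_no-fpc = √(s²/n) = 0.081115667; SE_fpc = √((1−f)s²/n) = 0.072666881.
Ratio = √(1−f) = 0.89584273. Reduction = 100·(1 − 0.89584273) = 10.4157%.

10.4157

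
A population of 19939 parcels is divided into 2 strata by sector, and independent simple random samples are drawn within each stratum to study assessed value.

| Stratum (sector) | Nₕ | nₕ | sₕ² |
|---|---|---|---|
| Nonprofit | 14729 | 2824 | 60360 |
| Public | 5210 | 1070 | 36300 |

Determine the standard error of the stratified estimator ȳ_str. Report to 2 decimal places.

3.36

Var(ȳ_str) = Σₕ Wₕ²(1 − fₕ)sₕ²/nₕ with Wₕ = Nₕ/N, N = 19939.
Nonprofit: Wₕ = 0.73870304; term = 0.73870304²·(1 − 0.19173060)·60360/2824 = 9.4271508.
Public: Wₕ = 0.26129696; term = 0.26129696²·(1 − 0.20537428)·36300/1070 = 1.8405777.
Sum = 11.267729.
SE = √(11.267729) = 3.36.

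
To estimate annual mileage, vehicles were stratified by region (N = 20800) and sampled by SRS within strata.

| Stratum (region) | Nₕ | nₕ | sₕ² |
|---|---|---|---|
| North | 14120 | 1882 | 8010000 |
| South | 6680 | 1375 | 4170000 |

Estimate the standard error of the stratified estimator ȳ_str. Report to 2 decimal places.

44.14

Var(ȳ_str) = Σₕ Wₕ²(1 − fₕ)sₕ²/nₕ with Wₕ = Nₕ/N, N = 20800.
North: Wₕ = 0.67884615; term = 0.67884615²·(1 − 0.13328612)·8010000/1882 = 1699.9313.
South: Wₕ = 0.32115385; term = 0.32115385²·(1 − 0.20583832)·4170000/1375 = 248.40969.
Sum = 1948.341.
SE = √(1948.341) = 44.14.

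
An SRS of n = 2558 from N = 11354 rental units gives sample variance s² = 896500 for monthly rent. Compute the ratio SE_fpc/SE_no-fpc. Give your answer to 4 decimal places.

f = n/N = 2558/11354 = 0.22529505.
SE_no-fpc = √(s²/n) = 18.72082; SE_fpc = √((1−f)s²/n) = 16.477565.
Ratio = √(1−f) = 0.88017325.

0.8802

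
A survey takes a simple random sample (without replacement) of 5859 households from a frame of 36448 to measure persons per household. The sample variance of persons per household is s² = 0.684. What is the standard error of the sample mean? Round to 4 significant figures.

0.009898

Under SRS without replacement, Var(ȳ) = (1 − f)·s²/n with f = n/N = 5859/36448 = 0.16074956.
Var(ȳ) = (1 − 0.16074956)·0.684/5859 = 0.83925044·1.1674347 × 10^-4 = 9.797701 × 10^-5.
SE(ȳ) = √(9.797701 × 10^-5) = 0.009898.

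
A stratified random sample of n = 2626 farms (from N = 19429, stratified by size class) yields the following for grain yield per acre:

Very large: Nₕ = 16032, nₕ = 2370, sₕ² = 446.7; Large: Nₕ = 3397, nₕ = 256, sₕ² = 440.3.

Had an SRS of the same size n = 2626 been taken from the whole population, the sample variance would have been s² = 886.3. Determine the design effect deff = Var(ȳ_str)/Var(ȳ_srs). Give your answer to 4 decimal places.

0.5412

Var(ȳ_str) = Σ Wₕ²(1−fₕ)sₕ²/nₕ with Wₕ = Nₕ/19429:
  Very large: (16032/19429)²·(1−2370/16032)·446.7/2370 = 0.10936257
  Large: (3397/19429)²·(1−256/3397)·440.3/256 = 0.048615114
  → Var(ȳ_str) = 0.15797768.
Var(ȳ_srs) = (1 − 2626/19429)·886.3/2626 = 0.29189214.
deff = 0.15797768 / 0.29189214 = 0.5412.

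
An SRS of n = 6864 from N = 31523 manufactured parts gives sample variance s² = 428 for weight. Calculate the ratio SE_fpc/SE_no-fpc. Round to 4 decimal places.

0.8845

f = n/N = 6864/31523 = 0.21774577.
SE_no-fpc = √(s²/n) = 0.24970845; SE_fpc = √((1−f)s²/n) = 0.22085499.
Ratio = √(1−f) = 0.88445137.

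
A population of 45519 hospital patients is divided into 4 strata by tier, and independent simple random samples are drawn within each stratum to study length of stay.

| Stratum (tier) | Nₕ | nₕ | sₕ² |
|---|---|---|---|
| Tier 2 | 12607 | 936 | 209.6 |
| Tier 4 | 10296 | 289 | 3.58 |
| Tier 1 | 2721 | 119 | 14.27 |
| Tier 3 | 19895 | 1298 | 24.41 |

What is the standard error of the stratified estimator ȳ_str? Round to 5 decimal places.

Var(ȳ_str) = Σₕ Wₕ²(1 − fₕ)sₕ²/nₕ with Wₕ = Nₕ/N, N = 45519.
Tier 2: Wₕ = 0.27696127; term = 0.27696127²·(1 − 0.07424447)·209.6/936 = 0.01590193.
Tier 4: Wₕ = 0.22619126; term = 0.22619126²·(1 − 0.02806915)·3.58/289 = 6.1598792 × 10^-4.
Tier 1: Wₕ = 0.05977724; term = 0.05977724²·(1 − 0.04373392)·14.27/119 = 4.0975798 × 10^-4.
Tier 3: Wₕ = 0.43707023; term = 0.43707023²·(1 − 0.06524252)·24.41/1298 = 0.0033581067.
Sum = 0.020285783.
SE = √(0.020285783) = 0.14243.

0.14243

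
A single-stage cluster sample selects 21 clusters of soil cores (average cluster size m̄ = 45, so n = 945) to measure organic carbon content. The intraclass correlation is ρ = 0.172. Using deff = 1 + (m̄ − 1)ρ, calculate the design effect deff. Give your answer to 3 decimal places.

8.568

deff = 1 + (45 − 1)·0.172 = 1 + 7.568 = 8.568.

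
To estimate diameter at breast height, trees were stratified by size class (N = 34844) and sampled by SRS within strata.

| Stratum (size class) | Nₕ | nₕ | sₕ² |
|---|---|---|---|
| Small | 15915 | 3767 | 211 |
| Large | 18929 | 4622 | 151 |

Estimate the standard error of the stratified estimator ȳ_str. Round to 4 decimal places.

0.1273

Var(ȳ_str) = Σₕ Wₕ²(1 − fₕ)sₕ²/nₕ with Wₕ = Nₕ/N, N = 34844.
Small: Wₕ = 0.45675009; term = 0.45675009²·(1 − 0.23669494)·211/3767 = 0.0089195358.
Large: Wₕ = 0.54324991; term = 0.54324991²·(1 − 0.24417560)·151/4622 = 0.00728731.
Sum = 0.016206846.
SE = √(0.016206846) = 0.1273.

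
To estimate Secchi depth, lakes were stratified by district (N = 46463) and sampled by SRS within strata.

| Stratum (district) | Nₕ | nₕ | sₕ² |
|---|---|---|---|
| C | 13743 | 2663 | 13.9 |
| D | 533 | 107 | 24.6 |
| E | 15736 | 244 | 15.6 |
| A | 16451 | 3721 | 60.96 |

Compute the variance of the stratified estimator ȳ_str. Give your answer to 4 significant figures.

0.009201

Var(ȳ_str) = Σₕ Wₕ²(1 − fₕ)sₕ²/nₕ with Wₕ = Nₕ/N, N = 46463.
C: Wₕ = 0.29578374; term = 0.29578374²·(1 − 0.19377137)·13.9/2663 = 3.6817174 × 10^-4.
D: Wₕ = 0.01147149; term = 0.01147149²·(1 − 0.20075047)·24.6/107 = 2.4180966 × 10^-5.
E: Wₕ = 0.33867809; term = 0.33867809²·(1 − 0.01550585)·15.6/244 = 0.0072197492.
A: Wₕ = 0.35406668; term = 0.35406668²·(1 − 0.22618686)·60.96/3721 = 0.0015892474.
Sum = 0.0092013493.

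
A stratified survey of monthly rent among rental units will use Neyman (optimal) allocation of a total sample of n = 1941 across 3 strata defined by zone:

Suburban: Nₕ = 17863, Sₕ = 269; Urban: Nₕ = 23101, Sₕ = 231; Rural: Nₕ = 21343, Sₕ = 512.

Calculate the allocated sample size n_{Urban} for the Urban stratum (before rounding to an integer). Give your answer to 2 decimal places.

491.61

Neyman allocation: nₕ = n·NₕSₕ / Σⱼ NⱼSⱼ.
Σ NⱼSⱼ = 17863·269 + 23101·231 + 21343·512 = 2.1069094 × 10^7.
n_{Urban} = 1941·23101·231 / (2.1069094 × 10^7) = 491.61.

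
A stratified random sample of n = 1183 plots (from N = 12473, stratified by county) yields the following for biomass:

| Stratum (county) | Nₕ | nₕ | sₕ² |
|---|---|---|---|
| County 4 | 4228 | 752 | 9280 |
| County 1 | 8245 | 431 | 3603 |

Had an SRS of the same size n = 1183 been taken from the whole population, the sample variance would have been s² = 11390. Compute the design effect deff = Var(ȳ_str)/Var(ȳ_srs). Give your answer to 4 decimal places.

Var(ȳ_str) = Σ Wₕ²(1−fₕ)sₕ²/nₕ with Wₕ = Nₕ/12473:
  County 4: (4228/12473)²·(1−752/4228)·9280/752 = 1.1657436
  County 1: (8245/12473)²·(1−431/8245)·3603/431 = 3.4618577
  → Var(ȳ_str) = 4.6276013.
Var(ȳ_srs) = (1 − 1183/12473)·11390/1183 = 8.7148918.
deff = 4.6276013 / 8.7148918 = 0.5310.

0.5310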